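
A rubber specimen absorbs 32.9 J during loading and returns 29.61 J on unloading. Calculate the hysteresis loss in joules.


Hysteresis loss = loading - unloading
= 32.9 - 29.61
= 3.29 J

3.29 J


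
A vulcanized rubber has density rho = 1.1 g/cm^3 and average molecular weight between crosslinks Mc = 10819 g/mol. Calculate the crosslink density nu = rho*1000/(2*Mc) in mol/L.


nu = rho * 1000 / (2 * Mc)
nu = 1.1 * 1000 / (2 * 10819)
nu = 1100.0 / 21638
nu = 0.0508 mol/L

0.0508 mol/L


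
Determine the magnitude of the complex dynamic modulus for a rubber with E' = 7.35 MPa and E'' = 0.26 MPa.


|E*| = sqrt(E'^2 + E''^2)
= sqrt(7.35^2 + 0.26^2)
= sqrt(54.0225 + 0.0676)
= 7.355 MPa

7.355 MPa


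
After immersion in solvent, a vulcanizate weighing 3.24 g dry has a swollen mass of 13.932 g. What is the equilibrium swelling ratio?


Q = W_swollen / W_dry
Q = 13.932 / 3.24
Q = 4.3

Q = 4.3


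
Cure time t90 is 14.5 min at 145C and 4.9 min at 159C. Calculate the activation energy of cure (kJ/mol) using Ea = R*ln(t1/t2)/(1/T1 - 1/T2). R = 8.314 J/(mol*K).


T1 = 418.15 K, T2 = 432.15 K
1/T1 - 1/T2 = 7.7475e-05
ln(t1/t2) = ln(14.5/4.9) = 1.0849
Ea = 8.314 * 1.0849 / 7.7475e-05 = 116424.3157 J/mol
Ea = 116.42 kJ/mol

116.42 kJ/mol


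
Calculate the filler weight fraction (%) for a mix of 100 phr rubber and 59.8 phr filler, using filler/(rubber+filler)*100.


Filler % = filler / (rubber + filler) * 100
= 59.8 / (100 + 59.8) * 100
= 59.8 / 159.8 * 100
= 37.42%

37.42%


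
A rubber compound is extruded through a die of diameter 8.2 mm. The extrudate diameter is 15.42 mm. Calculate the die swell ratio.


Die swell ratio = D_extrudate / D_die
= 15.42 / 8.2
= 1.88

Die swell = 1.88


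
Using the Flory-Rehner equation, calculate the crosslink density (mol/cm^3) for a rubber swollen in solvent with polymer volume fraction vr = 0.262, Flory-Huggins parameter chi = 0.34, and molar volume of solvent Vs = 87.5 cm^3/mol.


ln(1 - vr) = ln(1 - 0.262) = -0.3038
Numerator = -((-0.3038) + 0.262 + 0.34 * 0.262^2) = 0.0185
Denominator = 87.5 * (0.262^(1/3) - 0.262/2) = 44.5272
nu = 0.0185 / 44.5272 = 4.1486e-04 mol/cm^3

4.1486e-04 mol/cm^3


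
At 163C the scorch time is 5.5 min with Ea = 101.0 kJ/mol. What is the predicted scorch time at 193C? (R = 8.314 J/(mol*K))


Convert temperatures: T1 = 163 + 273.15 = 436.15 K, T2 = 193 + 273.15 = 466.15 K
ts2_new = 5.5 * exp(101000 / 8.314 * (1/466.15 - 1/436.15))
1/T2 - 1/T1 = -1.4756e-04
ts2_new = 0.92 min

0.92 min


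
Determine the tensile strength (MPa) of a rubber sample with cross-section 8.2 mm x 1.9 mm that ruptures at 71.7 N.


Area = width * thickness = 8.2 * 1.9 = 15.58 mm^2
TS = force / area = 71.7 / 15.58 = 4.6 MPa

4.6 MPa


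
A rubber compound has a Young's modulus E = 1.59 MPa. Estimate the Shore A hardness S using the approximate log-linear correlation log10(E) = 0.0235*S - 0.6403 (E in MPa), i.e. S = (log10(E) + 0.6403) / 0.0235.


log10(E) = 0.0235*S - 0.6403  =>  S = (log10(E) + 0.6403) / 0.0235
log10(1.59) = 0.201397
S = (0.201397 + 0.6403) / 0.0235 = 0.841697 / 0.0235
S = 35.8

Shore A = 35.8


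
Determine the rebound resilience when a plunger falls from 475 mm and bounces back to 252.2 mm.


Resilience = h_rebound / h_drop * 100
= 252.2 / 475 * 100
= 53.1%

53.1%


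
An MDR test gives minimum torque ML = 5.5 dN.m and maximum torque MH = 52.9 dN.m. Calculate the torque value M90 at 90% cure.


M90 = ML + 0.9 * (MH - ML)
M90 = 5.5 + 0.9 * (52.9 - 5.5)
M90 = 5.5 + 0.9 * 47.4
M90 = 48.16 dN.m

48.16 dN.m


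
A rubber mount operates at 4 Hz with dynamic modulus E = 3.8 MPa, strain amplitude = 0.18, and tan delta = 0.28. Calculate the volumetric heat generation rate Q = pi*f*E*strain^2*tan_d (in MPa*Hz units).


Q = pi * f * E * strain^2 * tan_d
= pi * 4 * 3.8 * 0.18^2 * 0.28
= pi * 4 * 3.8 * 0.0324 * 0.28
= 0.4332

Q = 0.4332


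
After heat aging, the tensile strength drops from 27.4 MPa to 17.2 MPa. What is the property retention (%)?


Retention = aged / original * 100
= 17.2 / 27.4 * 100
= 62.8%

62.8%


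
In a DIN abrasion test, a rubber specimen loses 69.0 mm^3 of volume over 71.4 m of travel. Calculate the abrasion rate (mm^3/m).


Rate = volume_loss / distance
= 69.0 / 71.4
= 0.966 mm^3/m

0.966 mm^3/m


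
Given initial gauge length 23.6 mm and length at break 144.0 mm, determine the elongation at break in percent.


Elongation = (Lf - L0) / L0 * 100
= (144.0 - 23.6) / 23.6 * 100
= 120.4 / 23.6 * 100
= 510.2%

510.2%


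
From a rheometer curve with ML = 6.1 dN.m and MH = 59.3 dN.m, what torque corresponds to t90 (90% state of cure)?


M90 = ML + 0.9 * (MH - ML)
M90 = 6.1 + 0.9 * (59.3 - 6.1)
M90 = 6.1 + 0.9 * 53.2
M90 = 53.98 dN.m

53.98 dN.m


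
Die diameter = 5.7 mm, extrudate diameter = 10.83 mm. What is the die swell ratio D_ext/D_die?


Die swell ratio = D_extrudate / D_die
= 10.83 / 5.7
= 1.9

Die swell = 1.9


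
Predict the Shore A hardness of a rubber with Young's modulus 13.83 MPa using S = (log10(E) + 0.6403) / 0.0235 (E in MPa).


log10(E) = 0.0235*S - 0.6403  =>  S = (log10(E) + 0.6403) / 0.0235
log10(13.83) = 1.140822
S = (1.140822 + 0.6403) / 0.0235 = 1.781122 / 0.0235
S = 75.8

Shore A = 75.8


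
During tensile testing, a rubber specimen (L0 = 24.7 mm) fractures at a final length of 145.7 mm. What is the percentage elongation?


Elongation = (Lf - L0) / L0 * 100
= (145.7 - 24.7) / 24.7 * 100
= 121.0 / 24.7 * 100
= 489.9%

489.9%


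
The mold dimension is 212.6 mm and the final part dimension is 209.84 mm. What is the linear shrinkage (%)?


Shrinkage = (mold - part) / mold * 100
= (212.6 - 209.84) / 212.6 * 100
= 2.76 / 212.6 * 100
= 1.3%

1.3%


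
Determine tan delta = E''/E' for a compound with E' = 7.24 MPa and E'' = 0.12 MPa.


tan delta = E'' / E'
= 0.12 / 7.24
= 0.0166

tan delta = 0.0166


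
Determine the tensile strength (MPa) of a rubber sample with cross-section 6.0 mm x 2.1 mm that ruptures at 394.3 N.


Area = width * thickness = 6.0 * 2.1 = 12.6 mm^2
TS = force / area = 394.3 / 12.6 = 31.29 MPa

31.29 MPa


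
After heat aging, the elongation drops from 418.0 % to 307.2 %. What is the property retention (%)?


Retention = aged / original * 100
= 307.2 / 418.0 * 100
= 73.5%

73.5%


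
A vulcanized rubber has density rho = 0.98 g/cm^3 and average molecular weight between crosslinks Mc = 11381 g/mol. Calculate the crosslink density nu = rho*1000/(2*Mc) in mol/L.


nu = rho * 1000 / (2 * Mc)
nu = 0.98 * 1000 / (2 * 11381)
nu = 980.0 / 22762
nu = 0.0431 mol/L

0.0431 mol/L


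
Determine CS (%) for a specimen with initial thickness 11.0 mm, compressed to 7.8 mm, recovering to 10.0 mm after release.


CS = (t0 - recovered) / (t0 - ts) * 100
= (11.0 - 10.0) / (11.0 - 7.8) * 100
= 1.0 / 3.2 * 100
= 31.2%

31.2%


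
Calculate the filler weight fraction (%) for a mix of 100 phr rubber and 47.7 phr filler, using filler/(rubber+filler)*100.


Filler % = filler / (rubber + filler) * 100
= 47.7 / (100 + 47.7) * 100
= 47.7 / 147.7 * 100
= 32.3%

32.3%


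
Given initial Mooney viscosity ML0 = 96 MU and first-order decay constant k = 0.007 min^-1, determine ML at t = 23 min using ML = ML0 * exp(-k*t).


ML = ML0 * exp(-k * t)
ML = 96 * exp(-0.007 * 23)
ML = 96 * 0.8513
ML = 81.72 MU

81.72 MU


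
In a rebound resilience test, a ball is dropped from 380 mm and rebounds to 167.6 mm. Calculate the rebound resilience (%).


Resilience = h_rebound / h_drop * 100
= 167.6 / 380 * 100
= 44.1%

44.1%


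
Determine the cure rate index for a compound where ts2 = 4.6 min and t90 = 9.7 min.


CRI = 100 / (t90 - ts2)
= 100 / (9.7 - 4.6)
= 100 / 5.1
= 19.61 min^-1

19.61 min^-1


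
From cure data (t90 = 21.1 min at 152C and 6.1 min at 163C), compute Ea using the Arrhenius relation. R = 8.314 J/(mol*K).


T1 = 425.15 K, T2 = 436.15 K
1/T1 - 1/T2 = 5.9322e-05
ln(t1/t2) = ln(21.1/6.1) = 1.2410
Ea = 8.314 * 1.2410 / 5.9322e-05 = 173924.8637 J/mol
Ea = 173.92 kJ/mol

173.92 kJ/mol


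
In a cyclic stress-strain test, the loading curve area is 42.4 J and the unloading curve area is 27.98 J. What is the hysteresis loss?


Hysteresis loss = loading - unloading
= 42.4 - 27.98
= 14.42 J

14.42 J


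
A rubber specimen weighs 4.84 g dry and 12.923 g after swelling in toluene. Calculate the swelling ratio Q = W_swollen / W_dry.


Q = W_swollen / W_dry
Q = 12.923 / 4.84
Q = 2.67

Q = 2.67


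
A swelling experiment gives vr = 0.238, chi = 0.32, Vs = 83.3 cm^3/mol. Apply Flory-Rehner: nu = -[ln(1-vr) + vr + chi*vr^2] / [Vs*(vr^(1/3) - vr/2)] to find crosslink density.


ln(1 - vr) = ln(1 - 0.238) = -0.2718
Numerator = -((-0.2718) + 0.238 + 0.32 * 0.238^2) = 0.0157
Denominator = 83.3 * (0.238^(1/3) - 0.238/2) = 41.7096
nu = 0.0157 / 41.7096 = 3.7600e-04 mol/cm^3

3.7600e-04 mol/cm^3


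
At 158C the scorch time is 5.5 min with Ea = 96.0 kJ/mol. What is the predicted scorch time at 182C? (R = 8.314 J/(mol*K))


Convert temperatures: T1 = 158 + 273.15 = 431.15 K, T2 = 182 + 273.15 = 455.15 K
ts2_new = 5.5 * exp(96000 / 8.314 * (1/455.15 - 1/431.15))
1/T2 - 1/T1 = -1.2230e-04
ts2_new = 1.34 min

1.34 min


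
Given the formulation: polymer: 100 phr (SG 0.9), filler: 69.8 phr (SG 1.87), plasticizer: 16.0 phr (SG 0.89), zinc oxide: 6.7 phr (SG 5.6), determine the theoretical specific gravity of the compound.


Sum of weights = 192.5
Volume contributions:
  polymer: 100/0.9 = 111.1111
  filler: 69.8/1.87 = 37.3262
  plasticizer: 16.0/0.89 = 17.9775
  zinc oxide: 6.7/5.6 = 1.1964
Sum of volumes = 167.6113
SG = 192.5 / 167.6113 = 1.148

SG = 1.148


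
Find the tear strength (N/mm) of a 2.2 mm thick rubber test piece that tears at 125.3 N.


Tear strength = force / thickness
= 125.3 / 2.2
= 56.95 N/mm

56.95 N/mm


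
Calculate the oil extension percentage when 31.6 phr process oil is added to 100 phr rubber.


Oil % = oil / (100 + oil) * 100
= 31.6 / (100 + 31.6) * 100
= 31.6 / 131.6 * 100
= 24.01%

24.01%


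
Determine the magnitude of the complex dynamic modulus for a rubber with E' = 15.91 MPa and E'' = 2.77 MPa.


|E*| = sqrt(E'^2 + E''^2)
= sqrt(15.91^2 + 2.77^2)
= sqrt(253.1281 + 7.6729)
= 16.149 MPa

16.149 MPa


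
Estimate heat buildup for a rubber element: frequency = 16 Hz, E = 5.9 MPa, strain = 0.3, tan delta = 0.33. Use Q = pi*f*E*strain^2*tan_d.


Q = pi * f * E * strain^2 * tan_d
= pi * 16 * 5.9 * 0.3^2 * 0.33
= pi * 16 * 5.9 * 0.0900 * 0.33
= 8.8080

Q = 8.8080


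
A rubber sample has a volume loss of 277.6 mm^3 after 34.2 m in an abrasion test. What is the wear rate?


Rate = volume_loss / distance
= 277.6 / 34.2
= 8.117 mm^3/m

8.117 mm^3/m


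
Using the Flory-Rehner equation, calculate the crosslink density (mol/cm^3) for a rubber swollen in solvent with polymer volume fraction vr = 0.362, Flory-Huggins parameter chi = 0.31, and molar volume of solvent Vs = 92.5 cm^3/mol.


ln(1 - vr) = ln(1 - 0.362) = -0.4494
Numerator = -((-0.4494) + 0.362 + 0.31 * 0.362^2) = 0.0468
Denominator = 92.5 * (0.362^(1/3) - 0.362/2) = 49.1817
nu = 0.0468 / 49.1817 = 9.5144e-04 mol/cm^3

9.5144e-04 mol/cm^3


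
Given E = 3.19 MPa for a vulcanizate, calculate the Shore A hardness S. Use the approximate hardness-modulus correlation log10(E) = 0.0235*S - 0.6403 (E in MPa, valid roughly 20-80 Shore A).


log10(E) = 0.0235*S - 0.6403  =>  S = (log10(E) + 0.6403) / 0.0235
log10(3.19) = 0.503791
S = (0.503791 + 0.6403) / 0.0235 = 1.144091 / 0.0235
S = 48.7

Shore A = 48.7


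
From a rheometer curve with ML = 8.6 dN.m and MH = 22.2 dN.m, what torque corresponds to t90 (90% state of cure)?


M90 = ML + 0.9 * (MH - ML)
M90 = 8.6 + 0.9 * (22.2 - 8.6)
M90 = 8.6 + 0.9 * 13.6
M90 = 20.84 dN.m

20.84 dN.m


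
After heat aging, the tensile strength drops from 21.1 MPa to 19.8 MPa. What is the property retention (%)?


Retention = aged / original * 100
= 19.8 / 21.1 * 100
= 93.8%

93.8%


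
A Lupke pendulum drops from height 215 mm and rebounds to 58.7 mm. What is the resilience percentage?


Resilience = h_rebound / h_drop * 100
= 58.7 / 215 * 100
= 27.3%

27.3%


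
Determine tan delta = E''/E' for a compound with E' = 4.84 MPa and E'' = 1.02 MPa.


tan delta = E'' / E'
= 1.02 / 4.84
= 0.2107

tan delta = 0.2107


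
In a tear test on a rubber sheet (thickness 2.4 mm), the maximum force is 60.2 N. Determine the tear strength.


Tear strength = force / thickness
= 60.2 / 2.4
= 25.08 N/mm

25.08 N/mm


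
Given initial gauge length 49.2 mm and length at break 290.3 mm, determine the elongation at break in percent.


Elongation = (Lf - L0) / L0 * 100
= (290.3 - 49.2) / 49.2 * 100
= 241.1 / 49.2 * 100
= 490.0%

490.0%


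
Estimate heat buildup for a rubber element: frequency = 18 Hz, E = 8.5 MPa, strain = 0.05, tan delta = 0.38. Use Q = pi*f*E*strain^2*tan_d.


Q = pi * f * E * strain^2 * tan_d
= pi * 18 * 8.5 * 0.05^2 * 0.38
= pi * 18 * 8.5 * 0.0025 * 0.38
= 0.4566

Q = 0.4566


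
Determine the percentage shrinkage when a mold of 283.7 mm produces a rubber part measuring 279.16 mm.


Shrinkage = (mold - part) / mold * 100
= (283.7 - 279.16) / 283.7 * 100
= 4.54 / 283.7 * 100
= 1.6%

1.6%


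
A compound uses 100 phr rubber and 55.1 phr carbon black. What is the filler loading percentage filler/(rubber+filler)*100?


Filler % = filler / (rubber + filler) * 100
= 55.1 / (100 + 55.1) * 100
= 55.1 / 155.1 * 100
= 35.53%

35.53%


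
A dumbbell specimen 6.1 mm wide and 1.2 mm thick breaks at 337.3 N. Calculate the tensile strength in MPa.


Area = width * thickness = 6.1 * 1.2 = 7.32 mm^2
TS = force / area = 337.3 / 7.32 = 46.08 MPa

46.08 MPa


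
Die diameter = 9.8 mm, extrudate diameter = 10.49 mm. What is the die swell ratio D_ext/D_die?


Die swell ratio = D_extrudate / D_die
= 10.49 / 9.8
= 1.07

Die swell = 1.07


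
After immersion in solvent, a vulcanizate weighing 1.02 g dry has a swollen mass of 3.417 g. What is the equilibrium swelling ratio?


Q = W_swollen / W_dry
Q = 3.417 / 1.02
Q = 3.35

Q = 3.35


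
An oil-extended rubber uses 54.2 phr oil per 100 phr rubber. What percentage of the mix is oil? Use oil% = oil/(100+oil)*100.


Oil % = oil / (100 + oil) * 100
= 54.2 / (100 + 54.2) * 100
= 54.2 / 154.2 * 100
= 35.15%

35.15%


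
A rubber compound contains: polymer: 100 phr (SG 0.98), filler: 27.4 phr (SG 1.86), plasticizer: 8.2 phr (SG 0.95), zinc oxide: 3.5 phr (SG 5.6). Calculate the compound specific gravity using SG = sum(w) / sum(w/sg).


Sum of weights = 139.1
Volume contributions:
  polymer: 100/0.98 = 102.0408
  filler: 27.4/1.86 = 14.7312
  plasticizer: 8.2/0.95 = 8.6316
  zinc oxide: 3.5/5.6 = 0.6250
Sum of volumes = 126.0286
SG = 139.1 / 126.0286 = 1.104

SG = 1.104


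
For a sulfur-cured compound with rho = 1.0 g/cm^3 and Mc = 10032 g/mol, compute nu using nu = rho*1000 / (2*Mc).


nu = rho * 1000 / (2 * Mc)
nu = 1.0 * 1000 / (2 * 10032)
nu = 1000.0 / 20064
nu = 0.0498 mol/L

0.0498 mol/L


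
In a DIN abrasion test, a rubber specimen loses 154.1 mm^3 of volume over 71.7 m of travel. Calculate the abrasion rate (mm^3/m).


Rate = volume_loss / distance
= 154.1 / 71.7
= 2.149 mm^3/m

2.149 mm^3/m


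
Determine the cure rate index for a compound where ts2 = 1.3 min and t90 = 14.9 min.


CRI = 100 / (t90 - ts2)
= 100 / (14.9 - 1.3)
= 100 / 13.6
= 7.35 min^-1

7.35 min^-1


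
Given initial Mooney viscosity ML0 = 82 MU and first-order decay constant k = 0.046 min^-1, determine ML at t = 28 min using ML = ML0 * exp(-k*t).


ML = ML0 * exp(-k * t)
ML = 82 * exp(-0.046 * 28)
ML = 82 * 0.2758
ML = 22.62 MU

22.62 MU


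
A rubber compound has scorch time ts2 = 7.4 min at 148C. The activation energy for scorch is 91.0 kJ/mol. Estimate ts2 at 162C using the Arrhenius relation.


Convert temperatures: T1 = 148 + 273.15 = 421.15 K, T2 = 162 + 273.15 = 435.15 K
ts2_new = 7.4 * exp(91000 / 8.314 * (1/435.15 - 1/421.15))
1/T2 - 1/T1 = -7.6393e-05
ts2_new = 3.21 min

3.21 min


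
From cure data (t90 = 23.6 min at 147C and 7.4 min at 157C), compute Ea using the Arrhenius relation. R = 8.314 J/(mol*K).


T1 = 420.15 K, T2 = 430.15 K
1/T1 - 1/T2 = 5.5332e-05
ln(t1/t2) = ln(23.6/7.4) = 1.1598
Ea = 8.314 * 1.1598 / 5.5332e-05 = 174262.9070 J/mol
Ea = 174.26 kJ/mol

174.26 kJ/mol


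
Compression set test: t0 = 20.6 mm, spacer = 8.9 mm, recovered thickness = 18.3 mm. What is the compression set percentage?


CS = (t0 - recovered) / (t0 - ts) * 100
= (20.6 - 18.3) / (20.6 - 8.9) * 100
= 2.3 / 11.7 * 100
= 19.7%

19.7%


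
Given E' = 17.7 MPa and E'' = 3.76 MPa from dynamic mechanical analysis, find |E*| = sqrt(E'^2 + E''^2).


|E*| = sqrt(E'^2 + E''^2)
= sqrt(17.7^2 + 3.76^2)
= sqrt(313.2900 + 14.1376)
= 18.095 MPa

18.095 MPa


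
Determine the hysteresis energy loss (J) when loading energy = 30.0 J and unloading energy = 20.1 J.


Hysteresis loss = loading - unloading
= 30.0 - 20.1
= 9.9 J

9.9 J


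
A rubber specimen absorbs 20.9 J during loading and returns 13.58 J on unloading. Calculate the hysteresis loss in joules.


Hysteresis loss = loading - unloading
= 20.9 - 13.58
= 7.32 J

7.32 J


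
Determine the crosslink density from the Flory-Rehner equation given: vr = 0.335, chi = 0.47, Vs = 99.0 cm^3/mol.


ln(1 - vr) = ln(1 - 0.335) = -0.4080
Numerator = -((-0.4080) + 0.335 + 0.47 * 0.335^2) = 0.0202
Denominator = 99.0 * (0.335^(1/3) - 0.335/2) = 52.1745
nu = 0.0202 / 52.1745 = 3.8759e-04 mol/cm^3

3.8759e-04 mol/cm^3


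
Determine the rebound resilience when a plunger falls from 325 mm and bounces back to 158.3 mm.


Resilience = h_rebound / h_drop * 100
= 158.3 / 325 * 100
= 48.7%

48.7%


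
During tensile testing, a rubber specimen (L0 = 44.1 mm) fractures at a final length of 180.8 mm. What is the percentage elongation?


Elongation = (Lf - L0) / L0 * 100
= (180.8 - 44.1) / 44.1 * 100
= 136.7 / 44.1 * 100
= 310.0%

310.0%


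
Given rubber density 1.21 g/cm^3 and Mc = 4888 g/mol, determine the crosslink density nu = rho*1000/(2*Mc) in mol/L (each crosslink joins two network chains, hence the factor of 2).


nu = rho * 1000 / (2 * Mc)
nu = 1.21 * 1000 / (2 * 4888)
nu = 1210.0 / 9776
nu = 0.1238 mol/L

0.1238 mol/L


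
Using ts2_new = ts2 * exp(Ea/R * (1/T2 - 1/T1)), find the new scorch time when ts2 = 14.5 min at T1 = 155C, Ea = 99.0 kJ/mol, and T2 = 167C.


Convert temperatures: T1 = 155 + 273.15 = 428.15 K, T2 = 167 + 273.15 = 440.15 K
ts2_new = 14.5 * exp(99000 / 8.314 * (1/440.15 - 1/428.15))
1/T2 - 1/T1 = -6.3677e-05
ts2_new = 6.79 min

6.79 min


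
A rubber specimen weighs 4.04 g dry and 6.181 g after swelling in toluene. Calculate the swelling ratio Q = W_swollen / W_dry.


Q = W_swollen / W_dry
Q = 6.181 / 4.04
Q = 1.53

Q = 1.53


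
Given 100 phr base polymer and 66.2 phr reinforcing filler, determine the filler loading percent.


Filler % = filler / (rubber + filler) * 100
= 66.2 / (100 + 66.2) * 100
= 66.2 / 166.2 * 100
= 39.83%

39.83%


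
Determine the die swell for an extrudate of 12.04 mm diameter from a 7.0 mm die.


Die swell ratio = D_extrudate / D_die
= 12.04 / 7.0
= 1.72

Die swell = 1.72


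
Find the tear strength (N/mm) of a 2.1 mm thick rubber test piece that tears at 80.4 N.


Tear strength = force / thickness
= 80.4 / 2.1
= 38.29 N/mm

38.29 N/mm


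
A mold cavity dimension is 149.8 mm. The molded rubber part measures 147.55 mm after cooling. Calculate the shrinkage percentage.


Shrinkage = (mold - part) / mold * 100
= (149.8 - 147.55) / 149.8 * 100
= 2.25 / 149.8 * 100
= 1.5%

1.5%


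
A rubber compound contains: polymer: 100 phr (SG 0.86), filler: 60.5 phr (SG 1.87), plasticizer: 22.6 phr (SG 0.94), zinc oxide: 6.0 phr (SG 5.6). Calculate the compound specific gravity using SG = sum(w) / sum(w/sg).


Sum of weights = 189.1
Volume contributions:
  polymer: 100/0.86 = 116.2791
  filler: 60.5/1.87 = 32.3529
  plasticizer: 22.6/0.94 = 24.0426
  zinc oxide: 6.0/5.6 = 1.0714
Sum of volumes = 173.7460
SG = 189.1 / 173.7460 = 1.088

SG = 1.088


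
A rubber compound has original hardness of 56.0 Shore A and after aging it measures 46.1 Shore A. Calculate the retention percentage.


Retention = aged / original * 100
= 46.1 / 56.0 * 100
= 82.3%

82.3%


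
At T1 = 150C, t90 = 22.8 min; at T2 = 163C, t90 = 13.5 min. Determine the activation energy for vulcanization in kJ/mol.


T1 = 423.15 K, T2 = 436.15 K
1/T1 - 1/T2 = 7.0439e-05
ln(t1/t2) = ln(22.8/13.5) = 0.5241
Ea = 8.314 * 0.5241 / 7.0439e-05 = 61856.7210 J/mol
Ea = 61.86 kJ/mol

61.86 kJ/mol


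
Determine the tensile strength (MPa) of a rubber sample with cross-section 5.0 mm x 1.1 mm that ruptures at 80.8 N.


Area = width * thickness = 5.0 * 1.1 = 5.5 mm^2
TS = force / area = 80.8 / 5.5 = 14.69 MPa

14.69 MPa


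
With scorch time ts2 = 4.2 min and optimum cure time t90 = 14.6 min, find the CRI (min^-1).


CRI = 100 / (t90 - ts2)
= 100 / (14.6 - 4.2)
= 100 / 10.4
= 9.62 min^-1

9.62 min^-1


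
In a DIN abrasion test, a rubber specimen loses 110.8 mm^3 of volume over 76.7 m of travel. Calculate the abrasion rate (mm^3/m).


Rate = volume_loss / distance
= 110.8 / 76.7
= 1.445 mm^3/m

1.445 mm^3/m


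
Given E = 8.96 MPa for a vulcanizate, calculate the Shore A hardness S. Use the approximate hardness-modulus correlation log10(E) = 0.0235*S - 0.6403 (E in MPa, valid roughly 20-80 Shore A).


log10(E) = 0.0235*S - 0.6403  =>  S = (log10(E) + 0.6403) / 0.0235
log10(8.96) = 0.952308
S = (0.952308 + 0.6403) / 0.0235 = 1.592608 / 0.0235
S = 67.8

Shore A = 67.8


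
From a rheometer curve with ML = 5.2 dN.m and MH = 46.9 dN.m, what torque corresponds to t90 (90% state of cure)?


M90 = ML + 0.9 * (MH - ML)
M90 = 5.2 + 0.9 * (46.9 - 5.2)
M90 = 5.2 + 0.9 * 41.7
M90 = 42.73 dN.m

42.73 dN.m


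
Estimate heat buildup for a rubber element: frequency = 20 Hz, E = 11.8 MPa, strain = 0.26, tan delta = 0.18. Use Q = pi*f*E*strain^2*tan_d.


Q = pi * f * E * strain^2 * tan_d
= pi * 20 * 11.8 * 0.26^2 * 0.18
= pi * 20 * 11.8 * 0.0676 * 0.18
= 9.0215

Q = 9.0215


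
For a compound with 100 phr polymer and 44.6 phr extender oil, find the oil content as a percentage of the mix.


Oil % = oil / (100 + oil) * 100
= 44.6 / (100 + 44.6) * 100
= 44.6 / 144.6 * 100
= 30.84%

30.84%


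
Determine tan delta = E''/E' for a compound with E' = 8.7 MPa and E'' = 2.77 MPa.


tan delta = E'' / E'
= 2.77 / 8.7
= 0.3184

tan delta = 0.3184


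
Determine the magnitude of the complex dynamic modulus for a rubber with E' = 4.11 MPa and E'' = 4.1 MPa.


|E*| = sqrt(E'^2 + E''^2)
= sqrt(4.11^2 + 4.1^2)
= sqrt(16.8921 + 16.8100)
= 5.805 MPa

5.805 MPa


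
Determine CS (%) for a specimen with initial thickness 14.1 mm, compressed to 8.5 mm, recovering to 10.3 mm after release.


CS = (t0 - recovered) / (t0 - ts) * 100
= (14.1 - 10.3) / (14.1 - 8.5) * 100
= 3.8 / 5.6 * 100
= 67.9%

67.9%


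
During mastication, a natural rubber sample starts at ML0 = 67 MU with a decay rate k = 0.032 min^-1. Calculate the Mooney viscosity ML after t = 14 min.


ML = ML0 * exp(-k * t)
ML = 67 * exp(-0.032 * 14)
ML = 67 * 0.6389
ML = 42.81 MU

42.81 MU


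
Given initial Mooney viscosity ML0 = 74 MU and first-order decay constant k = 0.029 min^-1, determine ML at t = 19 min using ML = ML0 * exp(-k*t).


ML = ML0 * exp(-k * t)
ML = 74 * exp(-0.029 * 19)
ML = 74 * 0.5764
ML = 42.65 MU

42.65 MU


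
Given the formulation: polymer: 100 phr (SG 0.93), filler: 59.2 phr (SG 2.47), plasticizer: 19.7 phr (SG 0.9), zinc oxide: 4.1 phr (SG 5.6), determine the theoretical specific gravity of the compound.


Sum of weights = 183.0
Volume contributions:
  polymer: 100/0.93 = 107.5269
  filler: 59.2/2.47 = 23.9676
  plasticizer: 19.7/0.9 = 21.8889
  zinc oxide: 4.1/5.6 = 0.7321
Sum of volumes = 154.1155
SG = 183.0 / 154.1155 = 1.187

SG = 1.187


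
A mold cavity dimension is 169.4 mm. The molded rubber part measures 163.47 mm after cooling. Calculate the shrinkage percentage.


Shrinkage = (mold - part) / mold * 100
= (169.4 - 163.47) / 169.4 * 100
= 5.93 / 169.4 * 100
= 3.5%

3.5%


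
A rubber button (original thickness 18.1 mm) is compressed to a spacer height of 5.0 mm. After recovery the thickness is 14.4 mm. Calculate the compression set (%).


CS = (t0 - recovered) / (t0 - ts) * 100
= (18.1 - 14.4) / (18.1 - 5.0) * 100
= 3.7 / 13.1 * 100
= 28.2%

28.2%


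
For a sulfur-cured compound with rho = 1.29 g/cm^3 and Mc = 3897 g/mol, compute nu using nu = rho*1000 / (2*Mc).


nu = rho * 1000 / (2 * Mc)
nu = 1.29 * 1000 / (2 * 3897)
nu = 1290.0 / 7794
nu = 0.1655 mol/L

0.1655 mol/L


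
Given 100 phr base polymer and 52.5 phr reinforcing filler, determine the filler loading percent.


Filler % = filler / (rubber + filler) * 100
= 52.5 / (100 + 52.5) * 100
= 52.5 / 152.5 * 100
= 34.43%

34.43%


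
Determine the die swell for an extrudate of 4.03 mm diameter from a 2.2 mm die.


Die swell ratio = D_extrudate / D_die
= 4.03 / 2.2
= 1.832

Die swell = 1.832


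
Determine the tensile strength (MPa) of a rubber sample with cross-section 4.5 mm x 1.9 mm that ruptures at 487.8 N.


Area = width * thickness = 4.5 * 1.9 = 8.55 mm^2
TS = force / area = 487.8 / 8.55 = 57.05 MPa

57.05 MPa


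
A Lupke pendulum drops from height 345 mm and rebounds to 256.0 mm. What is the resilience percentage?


Resilience = h_rebound / h_drop * 100
= 256.0 / 345 * 100
= 74.2%

74.2%


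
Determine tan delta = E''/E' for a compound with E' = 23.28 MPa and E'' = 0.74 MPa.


tan delta = E'' / E'
= 0.74 / 23.28
= 0.0318

tan delta = 0.0318


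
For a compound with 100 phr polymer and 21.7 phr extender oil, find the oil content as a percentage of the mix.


Oil % = oil / (100 + oil) * 100
= 21.7 / (100 + 21.7) * 100
= 21.7 / 121.7 * 100
= 17.83%

17.83%


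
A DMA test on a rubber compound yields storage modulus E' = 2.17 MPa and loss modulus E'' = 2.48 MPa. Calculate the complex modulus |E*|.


|E*| = sqrt(E'^2 + E''^2)
= sqrt(2.17^2 + 2.48^2)
= sqrt(4.7089 + 6.1504)
= 3.295 MPa

3.295 MPa


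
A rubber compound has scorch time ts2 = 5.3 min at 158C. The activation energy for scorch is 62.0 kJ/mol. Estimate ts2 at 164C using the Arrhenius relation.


Convert temperatures: T1 = 158 + 273.15 = 431.15 K, T2 = 164 + 273.15 = 437.15 K
ts2_new = 5.3 * exp(62000 / 8.314 * (1/437.15 - 1/431.15))
1/T2 - 1/T1 = -3.1834e-05
ts2_new = 4.18 min

4.18 min


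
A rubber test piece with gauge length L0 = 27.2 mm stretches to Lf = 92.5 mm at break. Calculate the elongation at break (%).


Elongation = (Lf - L0) / L0 * 100
= (92.5 - 27.2) / 27.2 * 100
= 65.3 / 27.2 * 100
= 240.1%

240.1%


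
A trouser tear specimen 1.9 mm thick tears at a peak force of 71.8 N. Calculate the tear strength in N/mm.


Tear strength = force / thickness
= 71.8 / 1.9
= 37.79 N/mm

37.79 N/mm


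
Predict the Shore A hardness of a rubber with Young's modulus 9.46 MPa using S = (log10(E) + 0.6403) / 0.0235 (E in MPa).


log10(E) = 0.0235*S - 0.6403  =>  S = (log10(E) + 0.6403) / 0.0235
log10(9.46) = 0.975891
S = (0.975891 + 0.6403) / 0.0235 = 1.616191 / 0.0235
S = 68.8

Shore A = 68.8


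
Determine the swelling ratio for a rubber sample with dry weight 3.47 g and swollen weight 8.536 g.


Q = W_swollen / W_dry
Q = 8.536 / 3.47
Q = 2.46

Q = 2.46


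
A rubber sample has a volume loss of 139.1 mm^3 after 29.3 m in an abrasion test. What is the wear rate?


Rate = volume_loss / distance
= 139.1 / 29.3
= 4.747 mm^3/m

4.747 mm^3/m


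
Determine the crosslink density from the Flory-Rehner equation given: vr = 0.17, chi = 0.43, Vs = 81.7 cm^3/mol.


ln(1 - vr) = ln(1 - 0.17) = -0.1863
Numerator = -((-0.1863) + 0.17 + 0.43 * 0.17^2) = 0.0039
Denominator = 81.7 * (0.17^(1/3) - 0.17/2) = 38.3145
nu = 0.0039 / 38.3145 = 1.0186e-04 mol/cm^3

1.0186e-04 mol/cm^3


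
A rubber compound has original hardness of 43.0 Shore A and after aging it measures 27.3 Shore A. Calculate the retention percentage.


Retention = aged / original * 100
= 27.3 / 43.0 * 100
= 63.5%

63.5%


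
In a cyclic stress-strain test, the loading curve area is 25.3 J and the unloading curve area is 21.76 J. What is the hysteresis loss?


Hysteresis loss = loading - unloading
= 25.3 - 21.76
= 3.54 J

3.54 J


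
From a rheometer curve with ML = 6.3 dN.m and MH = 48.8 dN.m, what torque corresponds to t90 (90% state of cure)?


M90 = ML + 0.9 * (MH - ML)
M90 = 6.3 + 0.9 * (48.8 - 6.3)
M90 = 6.3 + 0.9 * 42.5
M90 = 44.55 dN.m

44.55 dN.m


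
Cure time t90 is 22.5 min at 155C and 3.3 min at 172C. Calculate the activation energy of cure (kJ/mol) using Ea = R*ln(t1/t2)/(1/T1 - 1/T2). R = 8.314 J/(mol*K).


T1 = 428.15 K, T2 = 445.15 K
1/T1 - 1/T2 = 8.9196e-05
ln(t1/t2) = ln(22.5/3.3) = 1.9196
Ea = 8.314 * 1.9196 / 8.9196e-05 = 178925.6264 J/mol
Ea = 178.93 kJ/mol

178.93 kJ/mol


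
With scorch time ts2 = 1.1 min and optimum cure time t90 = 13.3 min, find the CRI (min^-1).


CRI = 100 / (t90 - ts2)
= 100 / (13.3 - 1.1)
= 100 / 12.2
= 8.2 min^-1

8.2 min^-1


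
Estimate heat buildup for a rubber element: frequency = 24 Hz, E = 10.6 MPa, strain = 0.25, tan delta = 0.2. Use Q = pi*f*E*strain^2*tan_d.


Q = pi * f * E * strain^2 * tan_d
= pi * 24 * 10.6 * 0.25^2 * 0.2
= pi * 24 * 10.6 * 0.0625 * 0.2
= 9.9903

Q = 9.9903


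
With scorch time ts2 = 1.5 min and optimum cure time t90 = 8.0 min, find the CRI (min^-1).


CRI = 100 / (t90 - ts2)
= 100 / (8.0 - 1.5)
= 100 / 6.5
= 15.38 min^-1

15.38 min^-1


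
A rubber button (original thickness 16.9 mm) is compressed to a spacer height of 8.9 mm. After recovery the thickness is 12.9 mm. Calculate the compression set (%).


CS = (t0 - recovered) / (t0 - ts) * 100
= (16.9 - 12.9) / (16.9 - 8.9) * 100
= 4.0 / 8.0 * 100
= 50.0%

50.0%


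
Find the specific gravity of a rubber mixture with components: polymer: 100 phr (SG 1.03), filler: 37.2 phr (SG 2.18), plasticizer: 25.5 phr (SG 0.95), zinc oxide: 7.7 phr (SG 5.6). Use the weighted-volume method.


Sum of weights = 170.4
Volume contributions:
  polymer: 100/1.03 = 97.0874
  filler: 37.2/2.18 = 17.0642
  plasticizer: 25.5/0.95 = 26.8421
  zinc oxide: 7.7/5.6 = 1.3750
Sum of volumes = 142.3687
SG = 170.4 / 142.3687 = 1.197

SG = 1.197


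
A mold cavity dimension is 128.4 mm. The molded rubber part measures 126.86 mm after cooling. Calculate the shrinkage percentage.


Shrinkage = (mold - part) / mold * 100
= (128.4 - 126.86) / 128.4 * 100
= 1.54 / 128.4 * 100
= 1.2%

1.2%


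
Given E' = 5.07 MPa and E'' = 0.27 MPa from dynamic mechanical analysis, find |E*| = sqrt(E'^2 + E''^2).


|E*| = sqrt(E'^2 + E''^2)
= sqrt(5.07^2 + 0.27^2)
= sqrt(25.7049 + 0.0729)
= 5.077 MPa

5.077 MPa


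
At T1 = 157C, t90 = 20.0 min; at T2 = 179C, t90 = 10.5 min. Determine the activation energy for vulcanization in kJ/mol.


T1 = 430.15 K, T2 = 452.15 K
1/T1 - 1/T2 = 1.1312e-04
ln(t1/t2) = ln(20.0/10.5) = 0.6444
Ea = 8.314 * 0.6444 / 1.1312e-04 = 47360.5093 J/mol
Ea = 47.36 kJ/mol

47.36 kJ/mol


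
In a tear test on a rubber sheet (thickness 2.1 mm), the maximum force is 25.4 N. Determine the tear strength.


Tear strength = force / thickness
= 25.4 / 2.1
= 12.1 N/mm

12.1 N/mm


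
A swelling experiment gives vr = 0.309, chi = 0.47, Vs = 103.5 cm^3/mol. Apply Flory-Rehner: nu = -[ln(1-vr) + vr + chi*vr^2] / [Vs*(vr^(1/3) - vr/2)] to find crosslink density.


ln(1 - vr) = ln(1 - 0.309) = -0.3696
Numerator = -((-0.3696) + 0.309 + 0.47 * 0.309^2) = 0.0157
Denominator = 103.5 * (0.309^(1/3) - 0.309/2) = 53.9816
nu = 0.0157 / 53.9816 = 2.9157e-04 mol/cm^3

2.9157e-04 mol/cm^3


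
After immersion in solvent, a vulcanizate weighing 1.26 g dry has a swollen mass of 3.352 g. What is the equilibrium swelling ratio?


Q = W_swollen / W_dry
Q = 3.352 / 1.26
Q = 2.66

Q = 2.66


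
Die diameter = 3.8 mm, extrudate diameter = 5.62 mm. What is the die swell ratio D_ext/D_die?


Die swell ratio = D_extrudate / D_die
= 5.62 / 3.8
= 1.479

Die swell = 1.479


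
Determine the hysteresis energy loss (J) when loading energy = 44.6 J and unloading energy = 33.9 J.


Hysteresis loss = loading - unloading
= 44.6 - 33.9
= 10.7 J

10.7 J


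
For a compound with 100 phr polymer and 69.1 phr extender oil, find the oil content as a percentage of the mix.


Oil % = oil / (100 + oil) * 100
= 69.1 / (100 + 69.1) * 100
= 69.1 / 169.1 * 100
= 40.86%

40.86%


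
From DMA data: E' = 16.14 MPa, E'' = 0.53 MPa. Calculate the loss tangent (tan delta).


tan delta = E'' / E'
= 0.53 / 16.14
= 0.0328

tan delta = 0.0328


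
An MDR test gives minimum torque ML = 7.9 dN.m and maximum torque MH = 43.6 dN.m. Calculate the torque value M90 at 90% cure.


M90 = ML + 0.9 * (MH - ML)
M90 = 7.9 + 0.9 * (43.6 - 7.9)
M90 = 7.9 + 0.9 * 35.7
M90 = 40.03 dN.m

40.03 dN.m


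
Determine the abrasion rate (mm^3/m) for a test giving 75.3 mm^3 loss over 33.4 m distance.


Rate = volume_loss / distance
= 75.3 / 33.4
= 2.254 mm^3/m

2.254 mm^3/m


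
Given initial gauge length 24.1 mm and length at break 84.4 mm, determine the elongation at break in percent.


Elongation = (Lf - L0) / L0 * 100
= (84.4 - 24.1) / 24.1 * 100
= 60.3 / 24.1 * 100
= 250.2%

250.2%


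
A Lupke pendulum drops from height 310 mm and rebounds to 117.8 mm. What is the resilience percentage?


Resilience = h_rebound / h_drop * 100
= 117.8 / 310 * 100
= 38.0%

38.0%


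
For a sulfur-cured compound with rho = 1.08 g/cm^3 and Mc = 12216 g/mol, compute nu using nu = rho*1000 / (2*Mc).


nu = rho * 1000 / (2 * Mc)
nu = 1.08 * 1000 / (2 * 12216)
nu = 1080.0 / 24432
nu = 0.0442 mol/L

0.0442 mol/L


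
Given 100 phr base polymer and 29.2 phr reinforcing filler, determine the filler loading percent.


Filler % = filler / (rubber + filler) * 100
= 29.2 / (100 + 29.2) * 100
= 29.2 / 129.2 * 100
= 22.6%

22.6%


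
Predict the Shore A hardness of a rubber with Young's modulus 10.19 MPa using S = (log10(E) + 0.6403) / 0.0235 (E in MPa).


log10(E) = 0.0235*S - 0.6403  =>  S = (log10(E) + 0.6403) / 0.0235
log10(10.19) = 1.008174
S = (1.008174 + 0.6403) / 0.0235 = 1.648474 / 0.0235
S = 70.1

Shore A = 70.1


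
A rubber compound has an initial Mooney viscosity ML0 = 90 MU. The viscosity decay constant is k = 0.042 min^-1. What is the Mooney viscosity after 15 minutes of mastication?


ML = ML0 * exp(-k * t)
ML = 90 * exp(-0.042 * 15)
ML = 90 * 0.5326
ML = 47.93 MU

47.93 MU


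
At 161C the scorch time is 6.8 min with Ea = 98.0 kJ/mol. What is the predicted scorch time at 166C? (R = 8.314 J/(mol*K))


Convert temperatures: T1 = 161 + 273.15 = 434.15 K, T2 = 166 + 273.15 = 439.15 K
ts2_new = 6.8 * exp(98000 / 8.314 * (1/439.15 - 1/434.15))
1/T2 - 1/T1 = -2.6225e-05
ts2_new = 4.99 min

4.99 min


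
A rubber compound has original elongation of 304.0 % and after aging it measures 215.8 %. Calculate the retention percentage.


Retention = aged / original * 100
= 215.8 / 304.0 * 100
= 71.0%

71.0%


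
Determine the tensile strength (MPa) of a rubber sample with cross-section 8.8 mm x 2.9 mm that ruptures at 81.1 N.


Area = width * thickness = 8.8 * 2.9 = 25.52 mm^2
TS = force / area = 81.1 / 25.52 = 3.18 MPa

3.18 MPa


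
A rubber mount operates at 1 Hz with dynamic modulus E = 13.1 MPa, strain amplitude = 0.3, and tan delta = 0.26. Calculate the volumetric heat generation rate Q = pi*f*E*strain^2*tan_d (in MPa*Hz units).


Q = pi * f * E * strain^2 * tan_d
= pi * 1 * 13.1 * 0.3^2 * 0.26
= pi * 1 * 13.1 * 0.0900 * 0.26
= 0.9630

Q = 0.9630


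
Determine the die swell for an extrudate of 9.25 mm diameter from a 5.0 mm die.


Die swell ratio = D_extrudate / D_die
= 9.25 / 5.0
= 1.85

Die swell = 1.85


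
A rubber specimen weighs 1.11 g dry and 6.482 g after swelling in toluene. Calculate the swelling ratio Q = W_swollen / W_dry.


Q = W_swollen / W_dry
Q = 6.482 / 1.11
Q = 5.84

Q = 5.84


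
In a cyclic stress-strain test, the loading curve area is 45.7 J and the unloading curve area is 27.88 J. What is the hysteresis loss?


Hysteresis loss = loading - unloading
= 45.7 - 27.88
= 17.82 J

17.82 J


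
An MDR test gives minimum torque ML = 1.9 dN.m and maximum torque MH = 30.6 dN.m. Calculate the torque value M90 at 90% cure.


M90 = ML + 0.9 * (MH - ML)
M90 = 1.9 + 0.9 * (30.6 - 1.9)
M90 = 1.9 + 0.9 * 28.7
M90 = 27.73 dN.m

27.73 dN.m


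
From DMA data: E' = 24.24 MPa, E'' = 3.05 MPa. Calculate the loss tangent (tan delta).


tan delta = E'' / E'
= 3.05 / 24.24
= 0.1258

tan delta = 0.1258


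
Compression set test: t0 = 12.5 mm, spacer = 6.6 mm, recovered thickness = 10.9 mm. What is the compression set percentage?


CS = (t0 - recovered) / (t0 - ts) * 100
= (12.5 - 10.9) / (12.5 - 6.6) * 100
= 1.6 / 5.9 * 100
= 27.1%

27.1%


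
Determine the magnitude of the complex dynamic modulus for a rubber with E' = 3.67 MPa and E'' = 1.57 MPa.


|E*| = sqrt(E'^2 + E''^2)
= sqrt(3.67^2 + 1.57^2)
= sqrt(13.4689 + 2.4649)
= 3.992 MPa

3.992 MPa


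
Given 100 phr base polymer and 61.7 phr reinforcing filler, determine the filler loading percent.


Filler % = filler / (rubber + filler) * 100
= 61.7 / (100 + 61.7) * 100
= 61.7 / 161.7 * 100
= 38.16%

38.16%


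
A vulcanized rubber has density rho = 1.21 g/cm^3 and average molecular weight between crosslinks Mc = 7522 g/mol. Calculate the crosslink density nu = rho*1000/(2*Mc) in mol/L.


nu = rho * 1000 / (2 * Mc)
nu = 1.21 * 1000 / (2 * 7522)
nu = 1210.0 / 15044
nu = 0.0804 mol/L

0.0804 mol/L


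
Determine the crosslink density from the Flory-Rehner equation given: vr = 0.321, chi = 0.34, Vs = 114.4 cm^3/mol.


ln(1 - vr) = ln(1 - 0.321) = -0.3871
Numerator = -((-0.3871) + 0.321 + 0.34 * 0.321^2) = 0.0311
Denominator = 114.4 * (0.321^(1/3) - 0.321/2) = 59.9687
nu = 0.0311 / 59.9687 = 5.1861e-04 mol/cm^3

5.1861e-04 mol/cm^3


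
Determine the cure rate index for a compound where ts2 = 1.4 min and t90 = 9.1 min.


CRI = 100 / (t90 - ts2)
= 100 / (9.1 - 1.4)
= 100 / 7.7
= 12.99 min^-1

12.99 min^-1


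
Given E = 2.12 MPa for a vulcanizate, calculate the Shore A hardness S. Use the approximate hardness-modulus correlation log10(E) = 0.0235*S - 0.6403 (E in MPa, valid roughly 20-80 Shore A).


log10(E) = 0.0235*S - 0.6403  =>  S = (log10(E) + 0.6403) / 0.0235
log10(2.12) = 0.326336
S = (0.326336 + 0.6403) / 0.0235 = 0.966636 / 0.0235
S = 41.1

Shore A = 41.1


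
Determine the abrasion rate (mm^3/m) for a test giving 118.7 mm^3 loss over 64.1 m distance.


Rate = volume_loss / distance
= 118.7 / 64.1
= 1.852 mm^3/m

1.852 mm^3/m


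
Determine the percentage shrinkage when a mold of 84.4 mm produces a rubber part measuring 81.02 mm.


Shrinkage = (mold - part) / mold * 100
= (84.4 - 81.02) / 84.4 * 100
= 3.38 / 84.4 * 100
= 4.0%

4.0%


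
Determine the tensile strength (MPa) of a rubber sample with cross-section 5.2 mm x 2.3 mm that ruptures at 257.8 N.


Area = width * thickness = 5.2 * 2.3 = 11.96 mm^2
TS = force / area = 257.8 / 11.96 = 21.56 MPa

21.56 MPa


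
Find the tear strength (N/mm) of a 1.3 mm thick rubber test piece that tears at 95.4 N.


Tear strength = force / thickness
= 95.4 / 1.3
= 73.38 N/mm

73.38 N/mm


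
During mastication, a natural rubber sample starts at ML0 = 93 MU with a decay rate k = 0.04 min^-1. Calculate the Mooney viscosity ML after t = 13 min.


ML = ML0 * exp(-k * t)
ML = 93 * exp(-0.04 * 13)
ML = 93 * 0.5945
ML = 55.29 MU

55.29 MU


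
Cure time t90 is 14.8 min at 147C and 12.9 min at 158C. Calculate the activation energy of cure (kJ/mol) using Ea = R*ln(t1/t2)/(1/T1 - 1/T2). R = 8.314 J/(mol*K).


T1 = 420.15 K, T2 = 431.15 K
1/T1 - 1/T2 = 6.0724e-05
ln(t1/t2) = ln(14.8/12.9) = 0.1374
Ea = 8.314 * 0.1374 / 6.0724e-05 = 18812.0625 J/mol
Ea = 18.81 kJ/mol

18.81 kJ/mol
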